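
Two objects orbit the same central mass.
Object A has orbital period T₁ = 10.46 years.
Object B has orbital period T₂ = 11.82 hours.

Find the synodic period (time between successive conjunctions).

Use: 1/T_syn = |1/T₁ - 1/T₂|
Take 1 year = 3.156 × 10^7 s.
T₁ = 10.46 years = 3.30118 × 10^8 s
T₂ = 11.82 hours = 42552 s
1/T₁ = 3.02922 × 10^-9 s⁻¹
1/T₂ = 2.35007 × 10^-5 s⁻¹
|1/T₁ − 1/T₂| = 2.34976 × 10^-5 s⁻¹
T_syn = 1 / |1/T₁ − 1/T₂| = 42557.5 s ≈ 11.82 hours

Final answer: T_syn = 11.82 hours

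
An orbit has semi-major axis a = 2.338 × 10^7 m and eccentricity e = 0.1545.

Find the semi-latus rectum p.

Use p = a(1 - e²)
a = 2.338 × 10^7 m
e = 0.1545,  e² = 0.0238702,  1 − e² = 0.97613
p = a(1 − e²) = 2.338 × 10^7 m × 0.97613 = 2.28219 × 10^7 m ≈ 2.282 × 10^7 m

Final answer: p = 2.282 × 10^7 m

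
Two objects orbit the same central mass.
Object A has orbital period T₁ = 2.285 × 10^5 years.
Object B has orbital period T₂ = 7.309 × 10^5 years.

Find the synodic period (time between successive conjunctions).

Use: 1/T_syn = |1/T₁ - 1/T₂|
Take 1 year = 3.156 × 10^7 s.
T₁ = 2.285 × 10^5 years = 7.21146 × 10^12 s
T₂ = 7.309 × 10^5 years = 2.30672 × 10^13 s
1/T₁ = 1.38668 × 10^-13 s⁻¹
1/T₂ = 4.33516 × 10^-14 s⁻¹
|1/T₁ − 1/T₂| = 9.53166 × 10^-14 s⁻¹
T_syn = 1 / |1/T₁ − 1/T₂| = 1.04914 × 10^13 s ≈ 3.324 × 10^5 years

Final answer: T_syn = 3.324 × 10^5 years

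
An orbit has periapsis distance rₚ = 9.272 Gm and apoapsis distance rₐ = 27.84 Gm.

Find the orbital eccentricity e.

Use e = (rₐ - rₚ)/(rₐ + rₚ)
rₚ = 9.272 Gm = 9.272 × 10^9 m
rₐ = 27.84 Gm = 2.784 × 10^10 m
rₐ − rₚ = 1.8568 × 10^10 m
rₐ + rₚ = 3.7112 × 10^10 m
e = (rₐ − rₚ)/(rₐ + rₚ) = 0.500323

Final answer: e = 0.5003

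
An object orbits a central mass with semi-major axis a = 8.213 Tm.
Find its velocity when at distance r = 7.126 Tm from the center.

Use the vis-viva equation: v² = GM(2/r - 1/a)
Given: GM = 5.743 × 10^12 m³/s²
a = 8.213 Tm = 8.213 × 10^12 m
r = 7.126 Tm = 7.126 × 10^12 m
GM = 5.743 × 10^12 m³/s²
2/r − 1/a = 2.80662 × 10^-13 − 1.21758 × 10^-13 = 1.58904 × 10^-13 m⁻¹
v² = GM (2/r − 1/a) = 0.912587 m²/s²
v = 0.955294 m/s ≈ 0.9553 m/s

Final answer: 0.9553 m/s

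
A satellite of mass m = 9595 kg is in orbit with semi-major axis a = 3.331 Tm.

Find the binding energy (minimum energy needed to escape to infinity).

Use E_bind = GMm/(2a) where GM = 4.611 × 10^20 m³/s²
a = 3.331 Tm = 3.331 × 10^12 m
GM = 4.611 × 10^20 m³/s²
m = 9595 kg
GMm = 4.611 × 10^20 × 9595 = 4.42425 × 10^24 m³·kg/s²
2a = 6.662 × 10^12 m
E_bind = GMm/(2a) = 6.64103 × 10^11 J ≈ 664.1 GJ

Final answer: 664.1 GJ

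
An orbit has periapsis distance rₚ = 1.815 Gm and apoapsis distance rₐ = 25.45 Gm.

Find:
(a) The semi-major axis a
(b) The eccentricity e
rₚ = 1.815 Gm = 1.815 × 10^9 m
rₐ = 25.45 Gm = 2.545 × 10^10 m
(a) a = (rₚ + rₐ)/2 = 1.36325 × 10^10 m ≈ 13.63 Gm
(b) e = (rₐ − rₚ)/(rₐ + rₚ) = (2.3635 × 10^10) / (2.7265 × 10^10) = 0.866862

Final answer:
(a) a = 13.63 Gm
(b) e = 0.8669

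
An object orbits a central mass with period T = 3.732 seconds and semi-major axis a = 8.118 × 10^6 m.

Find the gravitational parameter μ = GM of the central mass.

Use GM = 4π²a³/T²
T = 3.732 seconds
a = 8.118 × 10^6 m
a³ = 5.34992 × 10^20 m³
T² = 13.9278 s²
GM = 4π² × (5.34992 × 10^20) / 13.9278 = 1.51643 × 10^21 m³/s²
GM ≈ 1.516 × 10^21 m³/s²

Final answer: GM = 1.516 × 10^21 m³/s²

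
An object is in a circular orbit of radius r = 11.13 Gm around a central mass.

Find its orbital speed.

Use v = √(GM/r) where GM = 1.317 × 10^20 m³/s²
r = 11.13 Gm = 1.113 × 10^10 m
GM = 1.317 × 10^20 m³/s²
GM/r = (1.317 × 10^20) / (1.113 × 10^10) = 1.18329 × 10^10 m²/s²
v = √(GM/r) = 108779 m/s ≈ 108.8 km/s

Final answer: 108.8 km/s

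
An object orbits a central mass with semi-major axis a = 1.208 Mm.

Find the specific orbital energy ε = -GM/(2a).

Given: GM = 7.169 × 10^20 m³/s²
a = 1.208 Mm = 1.208 × 10^6 m
GM = 7.169 × 10^20 m³/s²
2a = 2.416 × 10^6 m
ε = −GM/(2a) = -2.9673 × 10^14 J/kg ≈ -2.967 × 10^5 GJ/kg

Final answer: -2.967 × 10^5 GJ/kg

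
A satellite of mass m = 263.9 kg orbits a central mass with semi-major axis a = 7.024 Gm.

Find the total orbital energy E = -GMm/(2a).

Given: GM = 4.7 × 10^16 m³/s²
a = 7.024 Gm = 7.024 × 10^9 m
GM = 4.7 × 10^16 m³/s²
2a = 1.4048 × 10^10 m
GMm = 4.7 × 10^16 × 263.9 = 1.24033 × 10^19 m³·kg/s²
E = −GMm/(2a) = -8.82923 × 10^8 J ≈ -882.9 MJ

Final answer: -882.9 MJ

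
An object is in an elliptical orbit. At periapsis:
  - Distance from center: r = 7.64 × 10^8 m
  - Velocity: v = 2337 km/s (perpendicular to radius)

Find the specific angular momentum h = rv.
r = 7.64 × 10^8 m
v = 2337 km/s = 2.337 × 10^6 m/s
h = rv = 7.64 × 10^8 × 2.337 × 10^6 = 1.78547 × 10^15 m²/s ≈ 1.785 × 10^15 m²/s

Final answer: h = 1.785 × 10^15 m²/s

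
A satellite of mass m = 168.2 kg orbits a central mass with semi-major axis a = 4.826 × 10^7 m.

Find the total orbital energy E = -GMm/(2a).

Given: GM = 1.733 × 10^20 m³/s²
a = 4.826 × 10^7 m
GM = 1.733 × 10^20 m³/s²
2a = 9.652 × 10^7 m
GMm = 1.733 × 10^20 × 168.2 = 2.91491 × 10^22 m³·kg/s²
E = −GMm/(2a) = -3.02 × 10^14 J ≈ -302 TJ

Final answer: -302 TJ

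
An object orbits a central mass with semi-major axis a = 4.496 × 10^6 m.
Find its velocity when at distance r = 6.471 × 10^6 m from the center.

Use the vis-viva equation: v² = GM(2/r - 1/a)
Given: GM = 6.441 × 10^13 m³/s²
a = 4.496 × 10^6 m
r = 6.471 × 10^6 m
GM = 6.441 × 10^13 m³/s²
2/r − 1/a = 3.09071 × 10^-7 − 2.2242 × 10^-7 = 8.66513 × 10^-8 m⁻¹
v² = GM (2/r − 1/a) = 5.58121 × 10^6 m²/s²
v = 2362.46 m/s ≈ 2.362 km/s

Final answer: 2.362 km/s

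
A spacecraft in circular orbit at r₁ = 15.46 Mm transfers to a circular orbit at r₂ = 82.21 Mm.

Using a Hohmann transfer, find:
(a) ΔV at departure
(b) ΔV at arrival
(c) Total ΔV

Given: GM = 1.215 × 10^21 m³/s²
r₁ = 15.46 Mm = 1.546 × 10^7 m
r₂ = 82.21 Mm = 8.221 × 10^7 m
GM = 1.215 × 10^21 m³/s²
Transfer ellipse: a_t = (r₁ + r₂)/2 = 4.8835 × 10^7 m
Circular speed at r₁: v₁ = √(GM/r₁) = 8.8651 × 10^6 m/s
Transfer speed at r₁ (periapsis): v₁ₜ = √(GM(2/r₁ − 1/a_t)) = 1.15022 × 10^7 m/s
(a) ΔV₁ = v₁ₜ − v₁ = 2.63708 × 10^6 m/s ≈ 2637 km/s
Circular speed at r₂: v₂ = √(GM/r₂) = 3.84438 × 10^6 m/s
Transfer speed at r₂ (apoapsis): v₂ₜ = √(GM(2/r₂ − 1/a_t)) = 2.16304 × 10^6 m/s
(b) ΔV₂ = v₂ − v₂ₜ = 1.68133 × 10^6 m/s ≈ 1681 km/s
(c) ΔV_total = ΔV₁ + ΔV₂ = 4.31842 × 10^6 m/s ≈ 4318 km/s

Final answer:
(a) ΔV₁ = 2637 km/s
(b) ΔV₂ = 1681 km/s
(c) ΔV_total = 4318 km/s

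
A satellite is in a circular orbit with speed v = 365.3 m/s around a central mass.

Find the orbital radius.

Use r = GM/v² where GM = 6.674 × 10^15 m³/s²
v = 365.3 m/s
GM = 6.674 × 10^15 m³/s²
v² = 133444 m²/s²
r = GM/v² = (6.674 × 10^15) / 133444 = 5.00135 × 10^10 m ≈ 50.01 Gm

Final answer: 50.01 Gm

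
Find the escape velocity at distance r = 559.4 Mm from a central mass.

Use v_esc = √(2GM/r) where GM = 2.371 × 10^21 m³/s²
r = 559.4 Mm = 5.594 × 10^8 m
GM = 2.371 × 10^21 m³/s²
2GM/r = 2 × (2.371 × 10^21) / (5.594 × 10^8) = 8.47694 × 10^12 m²/s²
v_esc = √(2GM/r) = 2.91152 × 10^6 m/s ≈ 2912 km/s

Final answer: 2912 km/s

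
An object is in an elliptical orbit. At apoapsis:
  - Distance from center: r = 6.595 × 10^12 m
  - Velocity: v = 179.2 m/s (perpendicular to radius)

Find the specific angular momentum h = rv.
r = 6.595 × 10^12 m
v = 179.2 m/s
h = rv = 6.595 × 10^12 × 179.2 = 1.18182 × 10^15 m²/s ≈ 1.182 × 10^15 m²/s

Final answer: h = 1.182 × 10^15 m²/s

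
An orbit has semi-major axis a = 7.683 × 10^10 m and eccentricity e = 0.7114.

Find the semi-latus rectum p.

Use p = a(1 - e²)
a = 7.683 × 10^10 m
e = 0.7114,  e² = 0.50609,  1 − e² = 0.49391
p = a(1 − e²) = 7.683 × 10^10 m × 0.49391 = 3.79471 × 10^10 m ≈ 3.795 × 10^10 m

Final answer: p = 3.795 × 10^10 m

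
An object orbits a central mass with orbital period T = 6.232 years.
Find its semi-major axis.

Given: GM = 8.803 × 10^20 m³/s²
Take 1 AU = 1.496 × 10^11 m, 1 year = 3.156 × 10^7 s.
T = 6.232 years = 1.96682 × 10^8 s
GM = 8.803 × 10^20 m³/s²
Kepler's third law: a³ = GM T² / (4π²)
T² = 3.86838 × 10^16 s²
a³ = (8.803 × 10^20) × (3.86838 × 10^16) / (4π²) = 8.62581 × 10^35 m³
a = (a³)^(1/3) = 9.51919 × 10^11 m ≈ 6.363 AU

Final answer: 6.363 AU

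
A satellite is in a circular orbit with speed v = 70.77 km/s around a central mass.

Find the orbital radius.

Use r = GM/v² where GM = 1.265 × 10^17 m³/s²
v = 70.77 km/s = 70770 m/s
GM = 1.265 × 10^17 m³/s²
v² = 5.00839 × 10^9 m²/s²
r = GM/v² = (1.265 × 10^17) / (5.00839 × 10^9) = 2.52576 × 10^7 m ≈ 2.526 × 10^7 m

Final answer: 2.526 × 10^7 m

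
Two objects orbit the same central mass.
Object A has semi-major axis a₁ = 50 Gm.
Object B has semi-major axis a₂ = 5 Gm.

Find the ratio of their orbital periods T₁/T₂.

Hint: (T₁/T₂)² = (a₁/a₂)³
a₁ = 50 Gm = 5 × 10^10 m
a₂ = 5 Gm = 5 × 10^9 m
a₁/a₂ = 10
T₁/T₂ = (a₁/a₂)^(3/2) = (10)^1.5 = 31.6228

Final answer: T₁/T₂ = 31.62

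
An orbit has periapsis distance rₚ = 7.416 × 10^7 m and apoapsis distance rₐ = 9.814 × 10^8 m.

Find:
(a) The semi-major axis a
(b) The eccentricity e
rₚ = 7.416 × 10^7 m
rₐ = 9.814 × 10^8 m
(a) a = (rₚ + rₐ)/2 = 5.2778 × 10^8 m ≈ 5.278 × 10^8 m
(b) e = (rₐ − rₚ)/(rₐ + rₚ) = (9.0724 × 10^8) / (1.05556 × 10^9) = 0.859487

Final answer:
(a) a = 5.278 × 10^8 m
(b) e = 0.8595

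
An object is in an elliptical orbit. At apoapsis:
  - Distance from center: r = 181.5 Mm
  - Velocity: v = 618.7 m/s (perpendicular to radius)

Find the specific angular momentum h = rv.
r = 181.5 Mm = 1.815 × 10^8 m
v = 618.7 m/s
h = rv = 1.815 × 10^8 × 618.7 = 1.12294 × 10^11 m²/s ≈ 1.123 × 10^11 m²/s

Final answer: h = 1.123 × 10^11 m²/s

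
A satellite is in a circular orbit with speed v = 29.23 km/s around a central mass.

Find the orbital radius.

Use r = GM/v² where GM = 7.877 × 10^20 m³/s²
v = 29.23 km/s = 29230 m/s
GM = 7.877 × 10^20 m³/s²
v² = 8.54393 × 10^8 m²/s²
r = GM/v² = (7.877 × 10^20) / (8.54393 × 10^8) = 9.21941 × 10^11 m ≈ 9.219 × 10^11 m

Final answer: 9.219 × 10^11 m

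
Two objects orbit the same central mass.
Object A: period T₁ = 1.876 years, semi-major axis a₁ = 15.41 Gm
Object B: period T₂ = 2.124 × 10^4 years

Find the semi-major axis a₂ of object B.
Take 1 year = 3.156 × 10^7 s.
T₁ = 1.876 years = 5.92066 × 10^7 s
T₂ = 2.124 × 10^4 years = 6.70334 × 10^11 s
a₁ = 15.41 Gm = 1.541 × 10^10 m
Kepler's third law: (T₂/T₁)² = (a₂/a₁)³  ⇒  a₂ = a₁ (T₂/T₁)^(2/3)
T₂/T₁ = 11322
(T₂/T₁)^(2/3) = 504.213
a₂ = 1.541 × 10^10 m × 504.213 = 7.76993 × 10^12 m ≈ 7.77 Tm

Final answer: a₂ = 7.77 Tm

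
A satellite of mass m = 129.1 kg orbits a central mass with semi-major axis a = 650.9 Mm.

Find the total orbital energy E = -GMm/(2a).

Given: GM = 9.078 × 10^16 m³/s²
a = 650.9 Mm = 6.509 × 10^8 m
GM = 9.078 × 10^16 m³/s²
2a = 1.3018 × 10^9 m
GMm = 9.078 × 10^16 × 129.1 = 1.17197 × 10^19 m³·kg/s²
E = −GMm/(2a) = -9.00269 × 10^9 J ≈ -9.003 GJ

Final answer: -9.003 GJ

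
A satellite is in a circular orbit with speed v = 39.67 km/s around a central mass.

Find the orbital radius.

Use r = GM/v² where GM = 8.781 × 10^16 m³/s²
v = 39.67 km/s = 39670 m/s
GM = 8.781 × 10^16 m³/s²
v² = 1.57371 × 10^9 m²/s²
r = GM/v² = (8.781 × 10^16) / (1.57371 × 10^9) = 5.57981 × 10^7 m ≈ 55.8 Mm

Final answer: 55.8 Mm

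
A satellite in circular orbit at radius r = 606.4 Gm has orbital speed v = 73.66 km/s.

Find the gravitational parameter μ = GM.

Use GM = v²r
r = 606.4 Gm = 6.064 × 10^11 m
v = 73.66 km/s = 73660 m/s
v² = 5.4258 × 10^9 m²/s²
GM = v²r = 5.4258 × 10^9 × 6.064 × 10^11 = 3.2902 × 10^21 m³/s²
GM ≈ 3.29 × 10^21 m³/s²

Final answer: GM = 3.29 × 10^21 m³/s²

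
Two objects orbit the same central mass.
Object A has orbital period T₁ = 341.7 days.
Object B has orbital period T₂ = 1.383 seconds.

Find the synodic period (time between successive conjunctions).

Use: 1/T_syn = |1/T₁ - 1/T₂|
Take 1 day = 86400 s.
T₁ = 341.7 days = 2.95229 × 10^7 s
T₂ = 1.383 seconds
1/T₁ = 3.3872 × 10^-8 s⁻¹
1/T₂ = 0.723066 s⁻¹
|1/T₁ − 1/T₂| = 0.723066 s⁻¹
T_syn = 1 / |1/T₁ − 1/T₂| = 1.383 s ≈ 1.383 seconds

Final answer: T_syn = 1.383 seconds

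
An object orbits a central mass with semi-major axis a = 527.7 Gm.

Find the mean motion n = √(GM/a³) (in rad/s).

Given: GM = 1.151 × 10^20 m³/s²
a = 527.7 Gm = 5.277 × 10^11 m
GM = 1.151 × 10^20 m³/s²
a³ = 1.46947 × 10^35 m³
GM/a³ = (1.151 × 10^20) / (1.46947 × 10^35) = 7.83275 × 10^-16 s⁻²
n = √(GM/a³) = 2.7987 × 10^-8 rad/s ≈ 2.799 × 10^-8 rad/s

Final answer: n = 2.799 × 10^-8 rad/s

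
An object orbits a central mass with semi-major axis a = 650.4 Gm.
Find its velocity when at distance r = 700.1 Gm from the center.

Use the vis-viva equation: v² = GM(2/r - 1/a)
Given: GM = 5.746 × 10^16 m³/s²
a = 650.4 Gm = 6.504 × 10^11 m
r = 700.1 Gm = 7.001 × 10^11 m
GM = 5.746 × 10^16 m³/s²
2/r − 1/a = 2.85673 × 10^-12 − 1.53752 × 10^-12 = 1.31922 × 10^-12 m⁻¹
v² = GM (2/r − 1/a) = 75802.3 m²/s²
v = 275.322 m/s ≈ 275.3 m/s

Final answer: 275.3 m/s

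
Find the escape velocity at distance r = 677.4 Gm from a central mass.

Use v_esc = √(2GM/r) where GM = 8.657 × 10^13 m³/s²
r = 677.4 Gm = 6.774 × 10^11 m
GM = 8.657 × 10^13 m³/s²
2GM/r = 2 × (8.657 × 10^13) / (6.774 × 10^11) = 255.595 m²/s²
v_esc = √(2GM/r) = 15.9873 m/s ≈ 15.99 m/s

Final answer: 15.99 m/s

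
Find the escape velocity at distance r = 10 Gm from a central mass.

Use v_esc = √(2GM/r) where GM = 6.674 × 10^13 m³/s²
r = 10 Gm = 1 × 10^10 m
GM = 6.674 × 10^13 m³/s²
2GM/r = 2 × (6.674 × 10^13) / (1 × 10^10) = 13348 m²/s²
v_esc = √(2GM/r) = 115.534 m/s ≈ 115.5 m/s

Final answer: 115.5 m/s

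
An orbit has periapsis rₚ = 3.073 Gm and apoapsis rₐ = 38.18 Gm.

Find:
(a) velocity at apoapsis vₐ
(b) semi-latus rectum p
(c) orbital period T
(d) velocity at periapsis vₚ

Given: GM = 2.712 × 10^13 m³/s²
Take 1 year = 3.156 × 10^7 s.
rₚ = 3.073 Gm = 3.073 × 10^9 m
rₐ = 38.18 Gm = 3.818 × 10^10 m
GM = 2.712 × 10^13 m³/s²
a = (rₚ + rₐ)/2 = 2.06265 × 10^10 m
e = (rₐ − rₚ)/(rₐ + rₚ) = (3.5107 × 10^10) / (4.1253 × 10^10) = 0.851017
(a) vₐ² = GM (2/rₐ − 1/a) = 2.712 × 10^13 × (5.23834 × 10^-11 − 4.84813 × 10^-11) = 105.826 m²/s²;  vₐ = 10.2872 m/s ≈ 10.29 m/s
(b) 1 − e² = 0.27577;  p = a(1 − e²) = 2.06265 × 10^10 × 0.27577 = 5.68817 × 10^9 m ≈ 5.688 Gm
(c) a³ = 8.7756 × 10^30 m³;  T = 2π √(a³/GM) = 2π × 5.68844 × 10^8 s = 3.57415 × 10^9 s ≈ 113.2 years
(d) vₚ² = GM (2/rₚ − 1/a) = 2.712 × 10^13 × (6.5083 × 10^-10 − 4.84813 × 10^-11) = 16335.7 m²/s²;  vₚ = 127.811 m/s ≈ 127.8 m/s

Final answer:
(a) velocity at apoapsis vₐ = 10.29 m/s
(b) semi-latus rectum p = 5.688 Gm
(c) orbital period T = 113.2 years
(d) velocity at periapsis vₚ = 127.8 m/s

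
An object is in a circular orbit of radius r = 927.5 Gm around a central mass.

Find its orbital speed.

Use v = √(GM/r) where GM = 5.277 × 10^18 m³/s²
r = 927.5 Gm = 9.275 × 10^11 m
GM = 5.277 × 10^18 m³/s²
GM/r = (5.277 × 10^18) / (9.275 × 10^11) = 5.68949 × 10^6 m²/s²
v = √(GM/r) = 2385.26 m/s ≈ 2.385 km/s

Final answer: 2.385 km/s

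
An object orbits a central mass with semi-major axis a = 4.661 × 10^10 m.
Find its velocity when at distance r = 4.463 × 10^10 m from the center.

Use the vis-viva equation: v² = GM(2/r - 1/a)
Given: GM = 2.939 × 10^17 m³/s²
a = 4.661 × 10^10 m
r = 4.463 × 10^10 m
GM = 2.939 × 10^17 m³/s²
2/r − 1/a = 4.48129 × 10^-11 − 2.14546 × 10^-11 = 2.33583 × 10^-11 m⁻¹
v² = GM (2/r − 1/a) = 6.865 × 10^6 m²/s²
v = 2620.11 m/s ≈ 2.62 km/s

Final answer: 2.62 km/s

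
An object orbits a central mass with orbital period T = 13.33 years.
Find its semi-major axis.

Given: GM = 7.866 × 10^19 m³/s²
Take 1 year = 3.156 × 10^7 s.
T = 13.33 years = 4.20695 × 10^8 s
GM = 7.866 × 10^19 m³/s²
Kepler's third law: a³ = GM T² / (4π²)
T² = 1.76984 × 10^17 s²
a³ = (7.866 × 10^19) × (1.76984 × 10^17) / (4π²) = 3.52637 × 10^35 m³
a = (a³)^(1/3) = 7.06496 × 10^11 m ≈ 706.5 Gm

Final answer: 706.5 Gm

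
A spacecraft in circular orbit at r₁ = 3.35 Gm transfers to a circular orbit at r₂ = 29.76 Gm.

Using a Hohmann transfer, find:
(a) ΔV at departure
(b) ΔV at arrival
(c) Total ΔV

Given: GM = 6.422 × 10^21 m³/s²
r₁ = 3.35 Gm = 3.35 × 10^9 m
r₂ = 29.76 Gm = 2.976 × 10^10 m
GM = 6.422 × 10^21 m³/s²
Transfer ellipse: a_t = (r₁ + r₂)/2 = 1.6555 × 10^10 m
Circular speed at r₁: v₁ = √(GM/r₁) = 1.38456 × 10^6 m/s
Transfer speed at r₁ (periapsis): v₁ₜ = √(GM(2/r₁ − 1/a_t)) = 1.85637 × 10^6 m/s
(a) ΔV₁ = v₁ₜ − v₁ = 471807 m/s ≈ 471.8 km/s
Circular speed at r₂: v₂ = √(GM/r₂) = 464535 m/s
Transfer speed at r₂ (apoapsis): v₂ₜ = √(GM(2/r₂ − 1/a_t)) = 208966 m/s
(b) ΔV₂ = v₂ − v₂ₜ = 255569 m/s ≈ 255.6 km/s
(c) ΔV_total = ΔV₁ + ΔV₂ = 727376 m/s ≈ 727.4 km/s

Final answer:
(a) ΔV₁ = 471.8 km/s
(b) ΔV₂ = 255.6 km/s
(c) ΔV_total = 727.4 km/s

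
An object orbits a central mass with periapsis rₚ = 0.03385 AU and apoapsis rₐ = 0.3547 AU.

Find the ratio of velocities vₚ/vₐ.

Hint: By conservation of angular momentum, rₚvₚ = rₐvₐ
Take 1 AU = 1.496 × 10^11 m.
rₚ = 0.03385 AU = 5.06396 × 10^9 m
rₐ = 0.3547 AU = 5.30631 × 10^10 m
rₚvₚ = rₐvₐ  ⇒  vₚ/vₐ = rₐ/rₚ
vₚ/vₐ = (5.30631 × 10^10) / (5.06396 × 10^9) = 10.4786

Final answer: vₚ/vₐ = 10.48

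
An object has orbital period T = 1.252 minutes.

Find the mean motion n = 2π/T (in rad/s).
T = 1.252 minutes = 75.12 s
n = 2π / 75.12 s = 0.083642 rad/s ≈ 0.08364 rad/s

Final answer: n = 0.08364 rad/s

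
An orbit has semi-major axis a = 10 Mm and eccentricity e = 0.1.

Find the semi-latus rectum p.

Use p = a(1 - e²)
a = 10 Mm = 1 × 10^7 m
e = 0.1,  e² = 0.01,  1 − e² = 0.99
p = a(1 − e²) = 1 × 10^7 m × 0.99 = 9.9 × 10^6 m ≈ 9.9 Mm

Final answer: p = 9.9 Mm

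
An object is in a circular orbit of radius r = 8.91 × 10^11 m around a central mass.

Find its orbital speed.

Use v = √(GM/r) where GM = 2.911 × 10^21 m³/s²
r = 8.91 × 10^11 m
GM = 2.911 × 10^21 m³/s²
GM/r = (2.911 × 10^21) / (8.91 × 10^11) = 3.26712 × 10^9 m²/s²
v = √(GM/r) = 57158.7 m/s ≈ 57.16 km/s

Final answer: 57.16 km/s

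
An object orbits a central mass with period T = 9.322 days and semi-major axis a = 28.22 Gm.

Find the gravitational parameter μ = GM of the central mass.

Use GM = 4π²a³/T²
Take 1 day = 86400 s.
T = 9.322 days = 805421 s
a = 28.22 Gm = 2.822 × 10^10 m
a³ = 2.24735 × 10^31 m³
T² = 6.48703 × 10^11 s²
GM = 4π² × (2.24735 × 10^31) / (6.48703 × 10^11) = 1.36768 × 10^21 m³/s²
GM ≈ 1.368 × 10^21 m³/s²

Final answer: GM = 1.368 × 10^21 m³/s²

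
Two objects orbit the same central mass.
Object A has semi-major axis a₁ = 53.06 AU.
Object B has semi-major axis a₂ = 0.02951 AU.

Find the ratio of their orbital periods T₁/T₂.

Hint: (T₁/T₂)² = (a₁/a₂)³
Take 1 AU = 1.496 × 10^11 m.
a₁ = 53.06 AU = 7.93778 × 10^12 m
a₂ = 0.02951 AU = 4.4147 × 10^9 m
a₁/a₂ = 1798.03
T₁/T₂ = (a₁/a₂)^(3/2) = (1798.03)^1.5 = 76242.5

Final answer: T₁/T₂ = 7.624 × 10^4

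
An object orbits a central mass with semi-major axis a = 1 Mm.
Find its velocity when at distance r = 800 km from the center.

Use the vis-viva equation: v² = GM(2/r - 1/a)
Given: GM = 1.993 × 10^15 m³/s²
a = 1 Mm = 1 × 10^6 m
r = 800 km = 800000 m
GM = 1.993 × 10^15 m³/s²
2/r − 1/a = 2.5 × 10^-6 − 1 × 10^-6 = 1.5 × 10^-6 m⁻¹
v² = GM (2/r − 1/a) = 2.9895 × 10^9 m²/s²
v = 54676.3 m/s ≈ 54.68 km/s

Final answer: 54.68 km/s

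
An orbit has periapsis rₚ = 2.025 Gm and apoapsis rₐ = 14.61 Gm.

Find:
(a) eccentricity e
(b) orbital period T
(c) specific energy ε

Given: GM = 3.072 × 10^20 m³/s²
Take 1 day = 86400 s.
rₚ = 2.025 Gm = 2.025 × 10^9 m
rₐ = 14.61 Gm = 1.461 × 10^10 m
GM = 3.072 × 10^20 m³/s²
a = (rₚ + rₐ)/2 = 8.3175 × 10^9 m
e = (rₐ − rₚ)/(rₐ + rₚ) = (1.2585 × 10^10) / (1.6635 × 10^10) = 0.756537
(a) e = 0.756537 ≈ 0.7565
(b) a³ = 5.75411 × 10^29 m³;  T = 2π √(a³/GM) = 2π × 43279.1 s = 271931 s ≈ 3.147 days
(c) 2a = 1.6635 × 10^10 m;  ε = −GM/(2a) = -1.84671 × 10^10 J/kg ≈ -18.47 GJ/kg

Final answer:
(a) eccentricity e = 0.7565
(b) orbital period T = 3.147 days
(c) specific energy ε = -18.47 GJ/kg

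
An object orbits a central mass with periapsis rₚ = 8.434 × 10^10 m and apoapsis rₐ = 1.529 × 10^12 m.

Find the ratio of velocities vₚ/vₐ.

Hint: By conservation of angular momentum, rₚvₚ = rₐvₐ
rₚ = 8.434 × 10^10 m
rₐ = 1.529 × 10^12 m
rₚvₚ = rₐvₐ  ⇒  vₚ/vₐ = rₐ/rₚ
vₚ/vₐ = (1.529 × 10^12) / (8.434 × 10^10) = 18.129

Final answer: vₚ/vₐ = 18.13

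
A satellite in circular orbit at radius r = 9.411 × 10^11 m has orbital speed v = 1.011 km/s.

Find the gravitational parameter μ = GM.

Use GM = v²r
r = 9.411 × 10^11 m
v = 1.011 km/s = 1011 m/s
v² = 1.02212 × 10^6 m²/s²
GM = v²r = 1.02212 × 10^6 × 9.411 × 10^11 = 9.61918 × 10^17 m³/s²
GM ≈ 9.619 × 10^17 m³/s²

Final answer: GM = 9.619 × 10^17 m³/s²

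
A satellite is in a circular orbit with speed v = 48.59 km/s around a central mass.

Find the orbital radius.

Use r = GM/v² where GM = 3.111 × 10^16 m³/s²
v = 48.59 km/s = 48590 m/s
GM = 3.111 × 10^16 m³/s²
v² = 2.36099 × 10^9 m²/s²
r = GM/v² = (3.111 × 10^16) / (2.36099 × 10^9) = 1.31767 × 10^7 m ≈ 13.18 Mm

Final answer: 13.18 Mm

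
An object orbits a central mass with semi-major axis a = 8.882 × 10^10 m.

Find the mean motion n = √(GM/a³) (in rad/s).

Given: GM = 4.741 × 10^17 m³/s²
a = 8.882 × 10^10 m
GM = 4.741 × 10^17 m³/s²
a³ = 7.007 × 10^32 m³
GM/a³ = (4.741 × 10^17) / (7.007 × 10^32) = 6.76609 × 10^-16 s⁻²
n = √(GM/a³) = 2.60117 × 10^-8 rad/s ≈ 2.601 × 10^-8 rad/s

Final answer: n = 2.601 × 10^-8 rad/s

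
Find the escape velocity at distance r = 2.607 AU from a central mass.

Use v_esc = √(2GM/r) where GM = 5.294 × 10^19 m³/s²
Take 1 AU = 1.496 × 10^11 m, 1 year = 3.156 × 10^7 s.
r = 2.607 AU = 3.90007 × 10^11 m
GM = 5.294 × 10^19 m³/s²
2GM/r = 2 × (5.294 × 10^19) / (3.90007 × 10^11) = 2.71482 × 10^8 m²/s²
v_esc = √(2GM/r) = 16476.7 m/s ≈ 3.476 AU/year

Final answer: 3.476 AU/year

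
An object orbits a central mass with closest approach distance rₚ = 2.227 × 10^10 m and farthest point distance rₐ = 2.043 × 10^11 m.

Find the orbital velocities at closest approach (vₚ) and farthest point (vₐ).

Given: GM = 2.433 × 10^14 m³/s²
rₚ = 2.227 × 10^10 m
rₐ = 2.043 × 10^11 m
GM = 2.433 × 10^14 m³/s²
a = (rₚ + rₐ)/2 = 1.13285 × 10^11 m
Vis-viva: v² = GM (2/r − 1/a)
vₚ² = 2.433 × 10^14 × (8.98069 × 10^-11 − 8.82729 × 10^-12) = 19702.3 m²/s²
vₚ = 140.365 m/s ≈ 140.4 m/s
vₐ² = 2.433 × 10^14 × (9.78953 × 10^-12 − 8.82729 × 10^-12) = 234.111 m²/s²
vₐ = 15.3007 m/s ≈ 15.3 m/s

Final answer: vₚ = 140.4 m/s, vₐ = 15.3 m/s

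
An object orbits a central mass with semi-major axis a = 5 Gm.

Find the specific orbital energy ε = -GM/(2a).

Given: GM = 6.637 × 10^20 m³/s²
a = 5 Gm = 5 × 10^9 m
GM = 6.637 × 10^20 m³/s²
2a = 1 × 10^10 m
ε = −GM/(2a) = -6.637 × 10^10 J/kg ≈ -66.37 GJ/kg

Final answer: -66.37 GJ/kg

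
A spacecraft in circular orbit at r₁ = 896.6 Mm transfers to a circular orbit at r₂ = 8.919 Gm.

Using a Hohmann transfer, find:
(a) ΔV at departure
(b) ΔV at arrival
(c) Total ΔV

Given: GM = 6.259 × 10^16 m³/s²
r₁ = 896.6 Mm = 8.966 × 10^8 m
r₂ = 8.919 Gm = 8.919 × 10^9 m
GM = 6.259 × 10^16 m³/s²
Transfer ellipse: a_t = (r₁ + r₂)/2 = 4.9078 × 10^9 m
Circular speed at r₁: v₁ = √(GM/r₁) = 8355.13 m/s
Transfer speed at r₁ (periapsis): v₁ₜ = √(GM(2/r₁ − 1/a_t)) = 11263.4 m/s
(a) ΔV₁ = v₁ₜ − v₁ = 2908.23 m/s ≈ 2.908 km/s
Circular speed at r₂: v₂ = √(GM/r₂) = 2649.08 m/s
Transfer speed at r₂ (apoapsis): v₂ₜ = √(GM(2/r₂ − 1/a_t)) = 1132.27 m/s
(b) ΔV₂ = v₂ − v₂ₜ = 1516.8 m/s ≈ 1.517 km/s
(c) ΔV_total = ΔV₁ + ΔV₂ = 4425.03 m/s ≈ 4.425 km/s

Final answer:
(a) ΔV₁ = 2.908 km/s
(b) ΔV₂ = 1.517 km/s
(c) ΔV_total = 4.425 km/s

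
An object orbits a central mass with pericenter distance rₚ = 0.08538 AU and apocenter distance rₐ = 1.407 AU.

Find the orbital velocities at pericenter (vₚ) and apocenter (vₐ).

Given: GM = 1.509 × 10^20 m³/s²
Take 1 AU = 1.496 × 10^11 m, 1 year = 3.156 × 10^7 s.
rₚ = 0.08538 AU = 1.27728 × 10^10 m
rₐ = 1.407 AU = 2.10487 × 10^11 m
GM = 1.509 × 10^20 m³/s²
a = (rₚ + rₐ)/2 = 1.1163 × 10^11 m
Vis-viva: v² = GM (2/r − 1/a)
vₚ² = 1.509 × 10^20 × (1.56582 × 10^-10 − 8.95816 × 10^-12) = 2.22765 × 10^10 m²/s²
vₚ = 149253 m/s ≈ 31.49 AU/year
vₐ² = 1.509 × 10^20 × (9.50177 × 10^-12 − 8.95816 × 10^-12) = 8.20295 × 10^7 m²/s²
vₐ = 9057.02 m/s ≈ 1.911 AU/year

Final answer: vₚ = 31.49 AU/year, vₐ = 1.911 AU/year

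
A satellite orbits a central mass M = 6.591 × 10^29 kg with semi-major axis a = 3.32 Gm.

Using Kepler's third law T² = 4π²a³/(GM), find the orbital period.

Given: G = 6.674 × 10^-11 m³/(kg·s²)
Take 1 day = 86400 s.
M = 6.591 × 10^29 kg
GM = G × M = 6.674 × 10^-11 × 6.591 × 10^29 = 4.39883 × 10^19 m³/s²
a = 3.32 Gm = 3.32 × 10^9 m
a³ = 3.65944 × 10^28 m³
T = 2π √(a³/GM) = 2π √((3.65944 × 10^28) / (4.39883 × 10^19)) = 2π × 28842.9 s
T = 181225 s ≈ 2.098 days

Final answer: 2.098 days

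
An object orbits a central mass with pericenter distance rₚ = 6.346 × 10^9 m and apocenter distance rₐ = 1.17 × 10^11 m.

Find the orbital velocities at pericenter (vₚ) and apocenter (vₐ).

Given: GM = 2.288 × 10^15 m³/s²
rₚ = 6.346 × 10^9 m
rₐ = 1.17 × 10^11 m
GM = 2.288 × 10^15 m³/s²
a = (rₚ + rₐ)/2 = 6.1673 × 10^10 m
Vis-viva: v² = GM (2/r − 1/a)
vₚ² = 2.288 × 10^15 × (3.15159 × 10^-10 − 1.62146 × 10^-11) = 683985 m²/s²
vₚ = 827.034 m/s ≈ 827 m/s
vₐ² = 2.288 × 10^15 × (1.7094 × 10^-11 − 1.62146 × 10^-11) = 2012.22 m²/s²
vₐ = 44.8578 m/s ≈ 44.86 m/s

Final answer: vₚ = 827 m/s, vₐ = 44.86 m/s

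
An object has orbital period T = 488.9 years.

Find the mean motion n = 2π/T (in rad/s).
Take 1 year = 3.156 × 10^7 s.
T = 488.9 years = 1.54297 × 10^10 s
n = 2π / (1.54297 × 10^10 s) = 4.07214 × 10^-10 rad/s ≈ 4.072 × 10^-10 rad/s

Final answer: n = 4.072 × 10^-10 rad/s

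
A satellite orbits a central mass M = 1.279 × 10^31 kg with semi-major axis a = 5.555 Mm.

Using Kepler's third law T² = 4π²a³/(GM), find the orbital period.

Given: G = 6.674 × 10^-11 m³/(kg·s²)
M = 1.279 × 10^31 kg
GM = G × M = 6.674 × 10^-11 × 1.279 × 10^31 = 8.53605 × 10^20 m³/s²
a = 5.555 Mm = 5.555 × 10^6 m
a³ = 1.71416 × 10^20 m³
T = 2π √(a³/GM) = 2π √((1.71416 × 10^20) / (8.53605 × 10^20)) = 2π × 0.448124 s
T = 2.81564 s ≈ 2.816 seconds

Final answer: 2.816 seconds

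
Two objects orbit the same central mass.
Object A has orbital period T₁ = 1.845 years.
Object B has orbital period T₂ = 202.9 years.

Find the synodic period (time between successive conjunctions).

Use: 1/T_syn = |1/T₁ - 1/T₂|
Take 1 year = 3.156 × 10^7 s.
T₁ = 1.845 years = 5.82282 × 10^7 s
T₂ = 202.9 years = 6.40352 × 10^9 s
1/T₁ = 1.71738 × 10^-8 s⁻¹
1/T₂ = 1.56164 × 10^-10 s⁻¹
|1/T₁ − 1/T₂| = 1.70176 × 10^-8 s⁻¹
T_syn = 1 / |1/T₁ − 1/T₂| = 5.87625 × 10^7 s ≈ 1.862 years

Final answer: T_syn = 1.862 years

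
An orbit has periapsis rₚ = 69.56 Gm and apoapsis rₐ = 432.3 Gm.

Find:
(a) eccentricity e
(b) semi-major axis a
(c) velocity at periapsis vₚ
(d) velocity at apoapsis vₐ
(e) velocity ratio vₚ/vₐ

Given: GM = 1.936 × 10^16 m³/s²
rₚ = 69.56 Gm = 6.956 × 10^10 m
rₐ = 432.3 Gm = 4.323 × 10^11 m
GM = 1.936 × 10^16 m³/s²
a = (rₚ + rₐ)/2 = 2.5093 × 10^11 m
e = (rₐ − rₚ)/(rₐ + rₚ) = (3.6274 × 10^11) / (5.0186 × 10^11) = 0.722791
(a) e = 0.722791 ≈ 0.7228
(b) a = 2.5093 × 10^11 m ≈ 250.9 Gm
(c) vₚ² = GM (2/rₚ − 1/a) = 1.936 × 10^16 × (2.87522 × 10^-11 − 3.98518 × 10^-12) = 479489 m²/s²;  vₚ = 692.451 m/s ≈ 692.5 m/s
(d) vₐ² = GM (2/rₐ − 1/a) = 1.936 × 10^16 × (4.62642 × 10^-12 − 3.98518 × 10^-12) = 12414.4 m²/s²;  vₐ = 111.42 m/s ≈ 111.4 m/s
(e) vₚ/vₐ = rₐ/rₚ (angular momentum) = (4.323 × 10^11) / (6.956 × 10^10) = 6.21478 ≈ 6.215

Final answer:
(a) eccentricity e = 0.7228
(b) semi-major axis a = 250.9 Gm
(c) velocity at periapsis vₚ = 692.5 m/s
(d) velocity at apoapsis vₐ = 111.4 m/s
(e) velocity ratio vₚ/vₐ = 6.215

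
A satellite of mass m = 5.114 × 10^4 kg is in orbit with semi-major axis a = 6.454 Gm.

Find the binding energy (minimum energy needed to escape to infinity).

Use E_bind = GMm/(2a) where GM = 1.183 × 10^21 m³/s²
a = 6.454 Gm = 6.454 × 10^9 m
GM = 1.183 × 10^21 m³/s²
m = 5.114 × 10^4 kg
GMm = 1.183 × 10^21 × 51140 = 6.04986 × 10^25 m³·kg/s²
2a = 1.2908 × 10^10 m
E_bind = GMm/(2a) = 4.68691 × 10^15 J ≈ 4.687 PJ

Final answer: 4.687 PJ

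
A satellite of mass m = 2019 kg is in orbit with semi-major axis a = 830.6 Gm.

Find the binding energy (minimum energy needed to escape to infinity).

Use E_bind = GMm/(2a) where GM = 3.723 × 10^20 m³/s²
a = 830.6 Gm = 8.306 × 10^11 m
GM = 3.723 × 10^20 m³/s²
m = 2019 kg
GMm = 3.723 × 10^20 × 2019 = 7.51674 × 10^23 m³·kg/s²
2a = 1.6612 × 10^12 m
E_bind = GMm/(2a) = 4.52488 × 10^11 J ≈ 452.5 GJ

Final answer: 452.5 GJ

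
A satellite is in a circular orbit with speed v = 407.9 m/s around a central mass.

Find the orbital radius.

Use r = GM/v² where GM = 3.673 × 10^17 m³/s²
v = 407.9 m/s
GM = 3.673 × 10^17 m³/s²
v² = 166382 m²/s²
r = GM/v² = (3.673 × 10^17) / 166382 = 2.20757 × 10^12 m ≈ 2.208 Tm

Final answer: 2.208 Tm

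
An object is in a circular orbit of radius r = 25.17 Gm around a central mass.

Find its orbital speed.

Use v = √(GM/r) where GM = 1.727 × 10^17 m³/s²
r = 25.17 Gm = 2.517 × 10^10 m
GM = 1.727 × 10^17 m³/s²
GM/r = (1.727 × 10^17) / (2.517 × 10^10) = 6.86134 × 10^6 m²/s²
v = √(GM/r) = 2619.42 m/s ≈ 2.619 km/s

Final answer: 2.619 km/s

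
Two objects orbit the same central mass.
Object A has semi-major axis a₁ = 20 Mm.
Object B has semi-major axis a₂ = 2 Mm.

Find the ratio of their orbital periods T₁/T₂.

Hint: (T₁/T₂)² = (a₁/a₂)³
a₁ = 20 Mm = 2 × 10^7 m
a₂ = 2 Mm = 2 × 10^6 m
a₁/a₂ = 10
T₁/T₂ = (a₁/a₂)^(3/2) = (10)^1.5 = 31.6228

Final answer: T₁/T₂ = 31.62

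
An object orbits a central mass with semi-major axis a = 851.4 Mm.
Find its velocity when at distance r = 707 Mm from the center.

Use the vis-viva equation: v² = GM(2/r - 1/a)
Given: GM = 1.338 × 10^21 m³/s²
a = 851.4 Mm = 8.514 × 10^8 m
r = 707 Mm = 7.07 × 10^8 m
GM = 1.338 × 10^21 m³/s²
2/r − 1/a = 2.82885 × 10^-9 − 1.17454 × 10^-9 = 1.65432 × 10^-9 m⁻¹
v² = GM (2/r − 1/a) = 2.21348 × 10^12 m²/s²
v = 1.48778 × 10^6 m/s ≈ 1488 km/s

Final answer: 1488 km/s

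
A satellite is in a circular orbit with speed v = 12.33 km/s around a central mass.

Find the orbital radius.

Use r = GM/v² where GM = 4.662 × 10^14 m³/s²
v = 12.33 km/s = 12330 m/s
GM = 4.662 × 10^14 m³/s²
v² = 1.52029 × 10^8 m²/s²
r = GM/v² = (4.662 × 10^14) / (1.52029 × 10^8) = 3.06652 × 10^6 m ≈ 3.067 × 10^6 m

Final answer: 3.067 × 10^6 m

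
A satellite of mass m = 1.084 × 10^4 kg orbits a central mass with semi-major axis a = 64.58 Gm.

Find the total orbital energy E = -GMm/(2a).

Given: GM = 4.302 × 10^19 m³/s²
a = 64.58 Gm = 6.458 × 10^10 m
GM = 4.302 × 10^19 m³/s²
2a = 1.2916 × 10^11 m
GMm = 4.302 × 10^19 × 10840 = 4.66337 × 10^23 m³·kg/s²
E = −GMm/(2a) = -3.61054 × 10^12 J ≈ -3.611 TJ

Final answer: -3.611 TJ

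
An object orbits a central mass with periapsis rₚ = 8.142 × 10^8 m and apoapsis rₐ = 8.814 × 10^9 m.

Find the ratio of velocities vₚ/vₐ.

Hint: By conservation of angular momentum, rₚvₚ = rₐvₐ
rₚ = 8.142 × 10^8 m
rₐ = 8.814 × 10^9 m
rₚvₚ = rₐvₐ  ⇒  vₚ/vₐ = rₐ/rₚ
vₚ/vₐ = (8.814 × 10^9) / (8.142 × 10^8) = 10.8254

Final answer: vₚ/vₐ = 10.83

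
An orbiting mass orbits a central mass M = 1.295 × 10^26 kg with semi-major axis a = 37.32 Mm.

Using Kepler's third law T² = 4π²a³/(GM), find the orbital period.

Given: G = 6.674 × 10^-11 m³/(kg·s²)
M = 1.295 × 10^26 kg
GM = G × M = 6.674 × 10^-11 × 1.295 × 10^26 = 8.64283 × 10^15 m³/s²
a = 37.32 Mm = 3.732 × 10^7 m
a³ = 5.19786 × 10^22 m³
T = 2π √(a³/GM) = 2π √((5.19786 × 10^22) / (8.64283 × 10^15)) = 2π × 2452.36 s
T = 15408.6 s ≈ 4.28 hours

Final answer: 4.28 hours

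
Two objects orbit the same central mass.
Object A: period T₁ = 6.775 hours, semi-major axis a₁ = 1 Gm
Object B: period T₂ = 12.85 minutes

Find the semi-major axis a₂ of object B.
T₁ = 6.775 hours = 24390 s
T₂ = 12.85 minutes = 771 s
a₁ = 1 Gm = 1 × 10^9 m
Kepler's third law: (T₂/T₁)² = (a₂/a₁)³  ⇒  a₂ = a₁ (T₂/T₁)^(2/3)
T₂/T₁ = 0.0316113
(T₂/T₁)^(2/3) = 0.0999758
a₂ = 1 × 10^9 m × 0.0999758 = 9.99758 × 10^7 m ≈ 99.98 Mm

Final answer: a₂ = 99.98 Mm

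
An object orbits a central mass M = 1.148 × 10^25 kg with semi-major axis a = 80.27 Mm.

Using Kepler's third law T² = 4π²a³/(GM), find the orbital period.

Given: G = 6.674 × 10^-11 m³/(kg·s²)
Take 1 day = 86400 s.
M = 1.148 × 10^25 kg
GM = G × M = 6.674 × 10^-11 × 1.148 × 10^25 = 7.66175 × 10^14 m³/s²
a = 80.27 Mm = 8.027 × 10^7 m
a³ = 5.17202 × 10^23 m³
T = 2π √(a³/GM) = 2π √((5.17202 × 10^23) / (7.66175 × 10^14)) = 2π × 25981.6 s
T = 163247 s ≈ 1.889 days

Final answer: 1.889 days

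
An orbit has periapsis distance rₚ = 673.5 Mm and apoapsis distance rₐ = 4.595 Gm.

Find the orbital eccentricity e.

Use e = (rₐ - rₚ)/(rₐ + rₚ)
rₚ = 673.5 Mm = 6.735 × 10^8 m
rₐ = 4.595 Gm = 4.595 × 10^9 m
rₐ − rₚ = 3.9215 × 10^9 m
rₐ + rₚ = 5.2685 × 10^9 m
e = (rₐ − rₚ)/(rₐ + rₚ) = 0.74433

Final answer: e = 0.7443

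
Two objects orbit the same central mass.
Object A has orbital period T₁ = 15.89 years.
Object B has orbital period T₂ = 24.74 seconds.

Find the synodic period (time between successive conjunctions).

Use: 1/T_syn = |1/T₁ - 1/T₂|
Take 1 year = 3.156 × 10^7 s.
T₁ = 15.89 years = 5.01488 × 10^8 s
T₂ = 24.74 seconds
1/T₁ = 1.99406 × 10^-9 s⁻¹
1/T₂ = 0.0404204 s⁻¹
|1/T₁ − 1/T₂| = 0.0404204 s⁻¹
T_syn = 1 / |1/T₁ − 1/T₂| = 24.74 s ≈ 24.74 seconds

Final answer: T_syn = 24.74 seconds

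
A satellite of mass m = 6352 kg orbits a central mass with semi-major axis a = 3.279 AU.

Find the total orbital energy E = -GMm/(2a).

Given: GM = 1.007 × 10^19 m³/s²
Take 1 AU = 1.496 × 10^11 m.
a = 3.279 AU = 4.90538 × 10^11 m
GM = 1.007 × 10^19 m³/s²
2a = 9.81077 × 10^11 m
GMm = 1.007 × 10^19 × 6352 = 6.39646 × 10^22 m³·kg/s²
E = −GMm/(2a) = -6.51984 × 10^10 J ≈ -65.2 GJ

Final answer: -65.2 GJ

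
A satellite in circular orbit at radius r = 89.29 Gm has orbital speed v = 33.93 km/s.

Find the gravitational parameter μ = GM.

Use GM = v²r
r = 89.29 Gm = 8.929 × 10^10 m
v = 33.93 km/s = 33930 m/s
v² = 1.15124 × 10^9 m²/s²
GM = v²r = 1.15124 × 10^9 × 8.929 × 10^10 = 1.02795 × 10^20 m³/s²
GM ≈ 1.028 × 10^20 m³/s²

Final answer: GM = 1.028 × 10^20 m³/s²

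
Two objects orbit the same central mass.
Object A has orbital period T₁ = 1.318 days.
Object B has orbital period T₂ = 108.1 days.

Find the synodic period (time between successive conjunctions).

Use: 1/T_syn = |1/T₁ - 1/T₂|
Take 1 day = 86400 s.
T₁ = 1.318 days = 113875 s
T₂ = 108.1 days = 9.33984 × 10^6 s
1/T₁ = 8.78154 × 10^-6 s⁻¹
1/T₂ = 1.07068 × 10^-7 s⁻¹
|1/T₁ − 1/T₂| = 8.67448 × 10^-6 s⁻¹
T_syn = 1 / |1/T₁ − 1/T₂| = 115281 s ≈ 1.334 days

Final answer: T_syn = 1.334 days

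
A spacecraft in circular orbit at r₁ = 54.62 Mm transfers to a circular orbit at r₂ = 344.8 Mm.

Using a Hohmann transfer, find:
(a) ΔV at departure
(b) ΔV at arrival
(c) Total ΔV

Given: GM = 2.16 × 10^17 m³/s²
r₁ = 54.62 Mm = 5.462 × 10^7 m
r₂ = 344.8 Mm = 3.448 × 10^8 m
GM = 2.16 × 10^17 m³/s²
Transfer ellipse: a_t = (r₁ + r₂)/2 = 1.9971 × 10^8 m
Circular speed at r₁: v₁ = √(GM/r₁) = 62885.6 m/s
Transfer speed at r₁ (periapsis): v₁ₜ = √(GM(2/r₁ − 1/a_t)) = 82629.4 m/s
(a) ΔV₁ = v₁ₜ − v₁ = 19743.9 m/s ≈ 19.74 km/s
Circular speed at r₂: v₂ = √(GM/r₂) = 25029 m/s
Transfer speed at r₂ (apoapsis): v₂ₜ = √(GM(2/r₂ − 1/a_t)) = 13089.4 m/s
(b) ΔV₂ = v₂ − v₂ₜ = 11939.6 m/s ≈ 11.94 km/s
(c) ΔV_total = ΔV₁ + ΔV₂ = 31683.5 m/s ≈ 31.68 km/s

Final answer:
(a) ΔV₁ = 19.74 km/s
(b) ΔV₂ = 11.94 km/s
(c) ΔV_total = 31.68 km/s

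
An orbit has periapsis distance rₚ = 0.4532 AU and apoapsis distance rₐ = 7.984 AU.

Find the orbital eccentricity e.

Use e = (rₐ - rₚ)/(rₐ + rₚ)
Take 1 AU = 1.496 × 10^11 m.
rₚ = 0.4532 AU = 6.77987 × 10^10 m
rₐ = 7.984 AU = 1.19441 × 10^12 m
rₐ − rₚ = 1.12661 × 10^12 m
rₐ + rₚ = 1.26221 × 10^12 m
e = (rₐ − rₚ)/(rₐ + rₚ) = 0.892571

Final answer: e = 0.8926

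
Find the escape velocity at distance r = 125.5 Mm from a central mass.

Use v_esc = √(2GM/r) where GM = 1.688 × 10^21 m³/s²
r = 125.5 Mm = 1.255 × 10^8 m
GM = 1.688 × 10^21 m³/s²
2GM/r = 2 × (1.688 × 10^21) / (1.255 × 10^8) = 2.69004 × 10^13 m²/s²
v_esc = √(2GM/r) = 5.18656 × 10^6 m/s ≈ 5187 km/s

Final answer: 5187 km/s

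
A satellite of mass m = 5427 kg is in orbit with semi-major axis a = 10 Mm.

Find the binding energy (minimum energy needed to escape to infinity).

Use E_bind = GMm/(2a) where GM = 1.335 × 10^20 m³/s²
a = 10 Mm = 1 × 10^7 m
GM = 1.335 × 10^20 m³/s²
m = 5427 kg
GMm = 1.335 × 10^20 × 5427 = 7.24505 × 10^23 m³·kg/s²
2a = 2 × 10^7 m
E_bind = GMm/(2a) = 3.62252 × 10^16 J ≈ 36.23 PJ

Final answer: 36.23 PJ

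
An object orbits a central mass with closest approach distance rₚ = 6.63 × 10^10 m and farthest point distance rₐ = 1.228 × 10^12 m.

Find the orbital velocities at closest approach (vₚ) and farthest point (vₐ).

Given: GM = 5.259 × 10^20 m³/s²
rₚ = 6.63 × 10^10 m
rₐ = 1.228 × 10^12 m
GM = 5.259 × 10^20 m³/s²
a = (rₚ + rₐ)/2 = 6.4715 × 10^11 m
Vis-viva: v² = GM (2/r − 1/a)
vₚ² = 5.259 × 10^20 × (3.01659 × 10^-11 − 1.54524 × 10^-12) = 1.50516 × 10^10 m²/s²
vₚ = 122685 m/s ≈ 122.7 km/s
vₐ² = 5.259 × 10^20 × (1.62866 × 10^-12 − 1.54524 × 10^-12) = 4.38746 × 10^7 m²/s²
vₐ = 6623.79 m/s ≈ 6.624 km/s

Final answer: vₚ = 122.7 km/s, vₐ = 6.624 km/s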